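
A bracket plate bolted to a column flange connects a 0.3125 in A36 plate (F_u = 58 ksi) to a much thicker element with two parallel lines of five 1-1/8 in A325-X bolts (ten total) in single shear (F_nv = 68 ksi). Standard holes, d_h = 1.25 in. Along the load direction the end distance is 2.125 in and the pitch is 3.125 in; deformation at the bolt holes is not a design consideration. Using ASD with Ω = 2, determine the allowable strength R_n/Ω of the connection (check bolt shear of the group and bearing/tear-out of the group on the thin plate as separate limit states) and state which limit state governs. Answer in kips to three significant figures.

Bolt shear: A_b = π·1.125²/4 = 0.994 in²; R_n = 68 × 0.994 × 10 × 1 = 675.9 kips → 675.9 / 2 = 338 kips.
Bearing (1.5 l_c t F_u ≤ 3.0 d t F_u): upper limit = 3.0·1.125·0.3125·58 = 61.17 kips.
  Edge l_c = 2.125 − 1.25/2 = 1.5 → r_n = 40.78 kips; interior l_c = 3.125 − 1.25 = 1.875 → r_n = 50.98 kips.
  R_n,bearing = 2·40.78 + 8·50.98 = 489.4 kips → 489.4 / 2 = 245 kips.
Bearing governs: 245 kips.

245 kips (bearing governs)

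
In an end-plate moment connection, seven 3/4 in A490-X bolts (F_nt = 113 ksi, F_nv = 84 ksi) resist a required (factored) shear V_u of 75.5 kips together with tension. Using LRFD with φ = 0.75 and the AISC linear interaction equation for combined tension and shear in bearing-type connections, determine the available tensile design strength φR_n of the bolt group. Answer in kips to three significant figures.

239 kips

A_b = π·0.75²/4 = 0.4418 in²; f_rv = 75.5 / (7 × 0.4418) = 24.41 ksi.
F'_nt = 1.3 F_nt − (F_nt / φF_nv) f_rv = 1.3·113 − (113/(0.75·84))·24.41 = 103.1 ksi, capped at F_nt → F'_nt = 103.1 ksi.
R_n = F'_nt · A_b · n = 103.1 × 0.4418 × 7 = 318.9 kips.
Design strength φR_n = 0.75 × 318.9 = 239 kips.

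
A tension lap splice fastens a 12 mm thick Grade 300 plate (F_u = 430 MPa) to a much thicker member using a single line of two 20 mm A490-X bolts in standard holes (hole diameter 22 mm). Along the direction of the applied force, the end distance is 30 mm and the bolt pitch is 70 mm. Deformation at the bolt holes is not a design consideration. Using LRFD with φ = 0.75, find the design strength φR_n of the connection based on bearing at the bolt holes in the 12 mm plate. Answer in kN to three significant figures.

342 kN

Per bolt r_n = 1.5 l_c t F_u ≤ 3.0 d t F_u; upper limit = 3.0 × 20 × 12 × 430 / 1000 = 309.6 kN.
Edge bolt: l_c = 30 − 22/2 = 19 mm → 1.5 × 19 × 12 × 430 / 1000 = 147.1 → r_n = 147.1 kN.
Interior bolts: l_c = 70 − 22 = 48 mm → 1.5 × 48 × 12 × 430 / 1000 = 371.5 → r_n = 309.6 kN.
R_n = 1 × 147.1 + 1 × 309.6 = 456.7 kN.
Design strength φR_n = 0.75 × 456.7 = 342 kN.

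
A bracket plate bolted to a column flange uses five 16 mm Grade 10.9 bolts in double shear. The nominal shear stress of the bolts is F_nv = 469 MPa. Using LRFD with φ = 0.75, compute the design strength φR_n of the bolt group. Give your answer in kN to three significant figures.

A_b = π × 16² / 4 = 201.1 mm².
R_n = F_nv · A_b · n · n_s = 469 × 201.1 × 5 × 2 / 1000 = 943 kN.
Design strength φR_n = 0.75 × 943 = 707 kN.

707 kN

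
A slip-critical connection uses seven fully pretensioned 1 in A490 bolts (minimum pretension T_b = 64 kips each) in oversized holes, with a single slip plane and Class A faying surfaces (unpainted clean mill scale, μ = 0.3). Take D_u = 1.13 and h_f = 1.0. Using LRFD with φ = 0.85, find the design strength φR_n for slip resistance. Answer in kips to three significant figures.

R_n = μ · D_u · h_f · T_b · n_s · n_b = 0.3 × 1.13 × 1.0 × 64 × 1 × 7 = 151.9 kips.
Design strength φR_n = 0.85 × 151.9 = 129 kips.

129 kips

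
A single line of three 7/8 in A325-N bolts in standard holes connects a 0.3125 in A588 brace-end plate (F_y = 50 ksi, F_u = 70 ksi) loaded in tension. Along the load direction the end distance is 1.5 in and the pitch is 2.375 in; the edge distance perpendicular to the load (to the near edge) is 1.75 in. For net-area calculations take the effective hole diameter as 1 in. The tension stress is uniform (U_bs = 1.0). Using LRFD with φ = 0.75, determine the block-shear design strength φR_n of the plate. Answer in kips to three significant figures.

57.4 kips

Shear plane L_v = 1.5 + 2·2.375 = 6.25 in; A_gv = 6.25 × 0.3125 = 1.953 in².
A_nv = (6.25 − 2.5·1) × 0.3125 = 1.172 in².
A_nt = (1.75 − 0.5·1) × 0.3125 = 0.3906 in².
0.6 F_u A_nv = 49.22 kips; 0.6 F_y A_gv = 58.59 kips → shear rupture governs the shear term.
R_n = 49.22 + 1.0 × 70 × 0.3906 = 76.56 kips.
Design strength φR_n = 0.75 × 76.56 = 57.4 kips.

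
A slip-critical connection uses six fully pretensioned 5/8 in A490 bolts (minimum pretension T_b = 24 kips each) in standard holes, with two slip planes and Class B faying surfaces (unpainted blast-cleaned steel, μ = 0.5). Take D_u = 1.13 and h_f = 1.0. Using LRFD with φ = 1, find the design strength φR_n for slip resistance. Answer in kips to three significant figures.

163 kips

R_n = μ · D_u · h_f · T_b · n_s · n_b = 0.5 × 1.13 × 1.0 × 24 × 2 × 6 = 162.7 kips.
Design strength φR_n = 1 × 162.7 = 163 kips.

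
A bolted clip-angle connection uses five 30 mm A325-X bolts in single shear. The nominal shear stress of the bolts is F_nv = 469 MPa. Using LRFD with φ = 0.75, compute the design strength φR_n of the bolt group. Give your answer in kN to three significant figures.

A_b = π × 30² / 4 = 706.9 mm².
R_n = F_nv · A_b · n · n_s = 469 × 706.9 × 5 × 1 / 1000 = 1658 kN.
Design strength φR_n = 0.75 × 1658 = 1240 kN.

1240 kN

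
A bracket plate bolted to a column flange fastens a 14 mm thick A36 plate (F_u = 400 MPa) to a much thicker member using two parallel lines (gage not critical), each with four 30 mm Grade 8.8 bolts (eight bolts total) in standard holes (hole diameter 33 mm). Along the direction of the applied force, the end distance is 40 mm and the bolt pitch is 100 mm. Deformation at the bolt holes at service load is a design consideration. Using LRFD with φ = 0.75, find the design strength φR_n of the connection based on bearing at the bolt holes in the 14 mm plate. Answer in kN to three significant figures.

2050 kN

Per bolt r_n = 1.2 l_c t F_u ≤ 2.4 d t F_u; upper limit = 2.4 × 30 × 14 × 400 / 1000 = 403.2 kN.
Edge bolt: l_c = 40 − 33/2 = 23.5 mm → 1.2 × 23.5 × 14 × 400 / 1000 = 157.9 → r_n = 157.9 kN.
Interior bolts: l_c = 100 − 33 = 67 mm → 1.2 × 67 × 14 × 400 / 1000 = 450.2 → r_n = 403.2 kN.
R_n = 2 × 157.9 + 6 × 403.2 = 2735 kN.
Design strength φR_n = 0.75 × 2735 = 2050 kN.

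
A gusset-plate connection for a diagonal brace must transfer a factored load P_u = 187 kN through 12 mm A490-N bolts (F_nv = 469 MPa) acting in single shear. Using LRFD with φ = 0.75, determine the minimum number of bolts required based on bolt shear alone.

5 bolts

A_b = π·12²/4 = 113.1 mm².
Per-bolt design strength φR_n = 0.75 × 469 × 113.1 × 1 / 1000 = 39.78 kN.
n ≥ 187 / 39.78 = 4.701 → use 5 bolts.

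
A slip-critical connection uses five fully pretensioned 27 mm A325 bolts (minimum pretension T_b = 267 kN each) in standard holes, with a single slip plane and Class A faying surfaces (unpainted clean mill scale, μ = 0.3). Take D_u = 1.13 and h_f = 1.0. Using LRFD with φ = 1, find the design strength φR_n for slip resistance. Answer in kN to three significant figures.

R_n = μ · D_u · h_f · T_b · n_s · n_b = 0.3 × 1.13 × 1.0 × 267 × 1 × 5 = 452.6 kN.
Design strength φR_n = 1 × 452.6 = 453 kN.

453 kN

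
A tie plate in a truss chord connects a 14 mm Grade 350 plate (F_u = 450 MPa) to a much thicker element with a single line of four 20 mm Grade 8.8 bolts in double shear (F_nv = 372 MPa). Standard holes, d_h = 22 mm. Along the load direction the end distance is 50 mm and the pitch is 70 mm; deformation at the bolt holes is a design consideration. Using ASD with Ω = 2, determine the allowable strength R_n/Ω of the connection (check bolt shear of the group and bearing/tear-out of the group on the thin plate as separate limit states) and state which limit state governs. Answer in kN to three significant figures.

467 kN (bolt shear governs)

Bolt shear: A_b = π·20²/4 = 314.2 mm²; R_n = 372 × 314.2 × 4 × 2 / 1000 = 934.9 kN → 934.9 / 2 = 467 kN.
Bearing (1.2 l_c t F_u ≤ 2.4 d t F_u): upper limit = 2.4·20·14·450 / 1000 = 302.4 kN.
  Edge l_c = 50 − 22/2 = 39 → r_n = 294.8 kN; interior l_c = 70 − 22 = 48 → r_n = 302.4 kN.
  R_n,bearing = 1·294.8 + 3·302.4 = 1202 kN → 1202 / 2 = 601 kN.
Bolt shear governs: 467 kN.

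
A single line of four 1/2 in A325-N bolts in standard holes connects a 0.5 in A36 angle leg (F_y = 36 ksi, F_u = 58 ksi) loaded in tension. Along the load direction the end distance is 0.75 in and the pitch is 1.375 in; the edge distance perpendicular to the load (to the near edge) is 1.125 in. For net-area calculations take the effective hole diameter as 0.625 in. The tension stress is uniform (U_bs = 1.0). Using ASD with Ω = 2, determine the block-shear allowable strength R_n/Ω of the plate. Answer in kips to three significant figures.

35.2 kips

Shear plane L_v = 0.75 + 3·1.375 = 4.875 in; A_gv = 4.875 × 0.5 = 2.438 in².
A_nv = (4.875 − 3.5·0.625) × 0.5 = 1.344 in².
A_nt = (1.125 − 0.5·0.625) × 0.5 = 0.4062 in².
0.6 F_u A_nv = 46.76 kips; 0.6 F_y A_gv = 52.65 kips → shear rupture governs the shear term.
R_n = 46.76 + 1.0 × 58 × 0.4062 = 70.32 kips.
Allowable strength R_n/Ω = 70.32 / 2 = 35.2 kips.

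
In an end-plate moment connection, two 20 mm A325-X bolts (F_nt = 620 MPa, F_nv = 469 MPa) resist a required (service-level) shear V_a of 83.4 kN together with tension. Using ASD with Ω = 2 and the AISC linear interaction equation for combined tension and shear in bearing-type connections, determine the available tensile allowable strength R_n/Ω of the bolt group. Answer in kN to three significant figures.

143 kN

A_b = π·20²/4 = 314.2 mm²; f_rv = 83.4 × 1000 / (2 × 314.2) = 132.7 MPa.
F'_nt = 1.3 F_nt − (Ω F_nt / F_nv) f_rv = 1.3·620 − (2·620/469)·132.7 = 455.1 MPa, capped at F_nt → F'_nt = 455.1 MPa.
R_n = F'_nt · A_b · n = 455.1 × 314.2 × 2 / 1000 = 285.9 kN.
Allowable strength R_n/Ω = 285.9 / 2 = 143 kN.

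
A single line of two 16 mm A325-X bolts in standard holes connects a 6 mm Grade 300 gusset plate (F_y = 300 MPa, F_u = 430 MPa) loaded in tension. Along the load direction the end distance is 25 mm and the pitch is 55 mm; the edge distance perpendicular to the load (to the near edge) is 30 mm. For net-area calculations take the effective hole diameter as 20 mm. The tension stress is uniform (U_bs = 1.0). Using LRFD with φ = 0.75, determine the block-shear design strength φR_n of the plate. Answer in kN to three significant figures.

Shear plane L_v = 25 + 1·55 = 80 mm; A_gv = 80 × 6 = 480 mm².
A_nv = (80 − 1.5·20) × 6 = 300 mm².
A_nt = (30 − 0.5·20) × 6 = 120 mm².
0.6 F_u A_nv = 77.4 kN; 0.6 F_y A_gv = 86.4 kN → shear rupture governs the shear term.
R_n = 77.4 + 1.0 × 430 × 120 / 1000 = 129 kN.
Design strength φR_n = 0.75 × 129 = 96.8 kN.

96.8 kN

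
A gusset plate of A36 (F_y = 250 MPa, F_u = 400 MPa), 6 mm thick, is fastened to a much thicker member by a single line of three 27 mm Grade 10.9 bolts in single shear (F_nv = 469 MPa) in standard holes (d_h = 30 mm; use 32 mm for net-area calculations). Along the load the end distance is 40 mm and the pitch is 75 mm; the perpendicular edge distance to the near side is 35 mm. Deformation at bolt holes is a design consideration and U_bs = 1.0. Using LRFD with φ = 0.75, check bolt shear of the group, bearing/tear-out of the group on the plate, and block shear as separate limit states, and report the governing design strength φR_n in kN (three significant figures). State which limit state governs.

Bolt shear: A_b = π·27²/4 = 572.6 mm²; R_n = 469 × 572.6 × 3 × 1 / 1000 = 805.6 kN → 0.75 × 805.6 = 604 kN.
Bearing: edge l_c = 25, r_n = 72 kN; interior l_c = 45, r_n = 129.6 kN; R_n = 72 + 2·129.6 = 331.2 kN → 248 kN.
Block shear: A_gv = 1140, A_nv = 660, A_nt = 114 mm²; R_n = min(0.6F_uA_nv, 0.6F_yA_gv) + U_bs·F_u·A_nt = 204 kN → 153 kN.
Block shear governs: 153 kN.

153 kN (block shear governs)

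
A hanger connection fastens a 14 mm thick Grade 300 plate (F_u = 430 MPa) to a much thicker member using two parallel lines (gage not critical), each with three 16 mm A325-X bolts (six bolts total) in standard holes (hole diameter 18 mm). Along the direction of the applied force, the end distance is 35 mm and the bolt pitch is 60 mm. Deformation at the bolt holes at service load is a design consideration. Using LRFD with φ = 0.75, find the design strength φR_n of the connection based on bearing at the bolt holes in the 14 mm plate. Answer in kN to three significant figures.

Per bolt r_n = 1.2 l_c t F_u ≤ 2.4 d t F_u; upper limit = 2.4 × 16 × 14 × 430 / 1000 = 231.2 kN.
Edge bolt: l_c = 35 − 18/2 = 26 mm → 1.2 × 26 × 14 × 430 / 1000 = 187.8 → r_n = 187.8 kN.
Interior bolts: l_c = 60 − 18 = 42 mm → 1.2 × 42 × 14 × 430 / 1000 = 303.4 → r_n = 231.2 kN.
R_n = 2 × 187.8 + 4 × 231.2 = 1300 kN.
Design strength φR_n = 0.75 × 1300 = 975 kN.

975 kN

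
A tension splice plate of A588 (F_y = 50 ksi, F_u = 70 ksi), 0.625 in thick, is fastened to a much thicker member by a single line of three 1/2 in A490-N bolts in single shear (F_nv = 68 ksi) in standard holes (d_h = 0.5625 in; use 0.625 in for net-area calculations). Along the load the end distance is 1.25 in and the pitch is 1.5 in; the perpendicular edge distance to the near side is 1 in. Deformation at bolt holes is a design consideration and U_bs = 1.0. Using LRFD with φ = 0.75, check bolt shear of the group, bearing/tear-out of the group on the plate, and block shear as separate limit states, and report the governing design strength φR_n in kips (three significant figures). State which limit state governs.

Bolt shear: A_b = π·0.5²/4 = 0.1963 in²; R_n = 68 × 0.1963 × 3 × 1 = 40.06 kips → 0.75 × 40.06 = 30 kips.
Bearing: edge l_c = 0.9688, r_n = 50.86 kips; interior l_c = 0.9375, r_n = 49.22 kips; R_n = 50.86 + 2·49.22 = 149.3 kips → 112 kips.
Block shear: A_gv = 2.656, A_nv = 1.68, A_nt = 0.4297 in²; R_n = min(0.6F_uA_nv, 0.6F_yA_gv) + U_bs·F_u·A_nt = 100.6 kips → 75.5 kips.
Bolt shear governs: 30 kips.

30 kips (bolt shear governs)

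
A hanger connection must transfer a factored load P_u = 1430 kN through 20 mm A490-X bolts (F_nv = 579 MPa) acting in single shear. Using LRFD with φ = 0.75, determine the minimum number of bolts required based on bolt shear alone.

A_b = π·20²/4 = 314.2 mm².
Per-bolt design strength φR_n = 0.75 × 579 × 314.2 × 1 / 1000 = 136.4 kN.
n ≥ 1430 / 136.4 = 10.48 → use 11 bolts.

11 bolts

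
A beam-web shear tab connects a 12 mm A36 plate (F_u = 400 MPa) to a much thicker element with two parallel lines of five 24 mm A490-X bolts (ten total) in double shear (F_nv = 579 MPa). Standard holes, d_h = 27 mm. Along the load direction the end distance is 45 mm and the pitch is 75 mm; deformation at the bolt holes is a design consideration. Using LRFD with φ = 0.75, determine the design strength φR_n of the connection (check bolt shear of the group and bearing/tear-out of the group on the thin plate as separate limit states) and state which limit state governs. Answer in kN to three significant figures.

Bolt shear: A_b = π·24²/4 = 452.4 mm²; R_n = 579 × 452.4 × 10 × 2 / 1000 = 5239 kN → 0.75 × 5239 = 3930 kN.
Bearing (1.2 l_c t F_u ≤ 2.4 d t F_u): upper limit = 2.4·24·12·400 / 1000 = 276.5 kN.
  Edge l_c = 45 − 27/2 = 31.5 → r_n = 181.4 kN; interior l_c = 75 − 27 = 48 → r_n = 276.5 kN.
  R_n,bearing = 2·181.4 + 8·276.5 = 2575 kN → 0.75 × 2575 = 1930 kN.
Bearing governs: 1930 kN.

1930 kN (bearing governs)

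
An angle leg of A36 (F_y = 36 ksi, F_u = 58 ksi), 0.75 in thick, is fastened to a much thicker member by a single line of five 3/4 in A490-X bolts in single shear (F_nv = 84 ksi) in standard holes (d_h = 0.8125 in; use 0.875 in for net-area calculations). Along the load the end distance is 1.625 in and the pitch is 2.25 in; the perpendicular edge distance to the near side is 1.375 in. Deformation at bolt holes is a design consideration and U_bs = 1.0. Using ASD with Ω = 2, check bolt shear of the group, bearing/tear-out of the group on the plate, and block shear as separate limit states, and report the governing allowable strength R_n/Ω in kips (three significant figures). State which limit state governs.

Bolt shear: A_b = π·0.75²/4 = 0.4418 in²; R_n = 84 × 0.4418 × 5 × 1 = 185.6 kips → 185.6 / 2 = 92.8 kips.
Bearing: edge l_c = 1.219, r_n = 63.62 kips; interior l_c = 1.438, r_n = 75.04 kips; R_n = 63.62 + 4·75.04 = 363.8 kips → 182 kips.
Block shear: A_gv = 7.969, A_nv = 5.016, A_nt = 0.7031 in²; R_n = min(0.6F_uA_nv, 0.6F_yA_gv) + U_bs·F_u·A_nt = 212.9 kips → 106 kips.
Bolt shear governs: 92.8 kips.

92.8 kips (bolt shear governs)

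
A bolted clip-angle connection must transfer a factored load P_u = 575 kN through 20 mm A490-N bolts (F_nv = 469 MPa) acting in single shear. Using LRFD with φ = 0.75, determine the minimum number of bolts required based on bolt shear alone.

6 bolts

A_b = π·20²/4 = 314.2 mm².
Per-bolt design strength φR_n = 0.75 × 469 × 314.2 × 1 / 1000 = 110.5 kN.
n ≥ 575 / 110.5 = 5.203 → use 6 bolts.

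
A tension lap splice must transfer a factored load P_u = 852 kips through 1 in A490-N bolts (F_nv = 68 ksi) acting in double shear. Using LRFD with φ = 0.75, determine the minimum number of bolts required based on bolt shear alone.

11 bolts

A_b = π·1²/4 = 0.7854 in².
Per-bolt design strength φR_n = 0.75 × 68 × 0.7854 × 2 = 80.11 kips.
n ≥ 852 / 80.11 = 10.64 → use 11 bolts.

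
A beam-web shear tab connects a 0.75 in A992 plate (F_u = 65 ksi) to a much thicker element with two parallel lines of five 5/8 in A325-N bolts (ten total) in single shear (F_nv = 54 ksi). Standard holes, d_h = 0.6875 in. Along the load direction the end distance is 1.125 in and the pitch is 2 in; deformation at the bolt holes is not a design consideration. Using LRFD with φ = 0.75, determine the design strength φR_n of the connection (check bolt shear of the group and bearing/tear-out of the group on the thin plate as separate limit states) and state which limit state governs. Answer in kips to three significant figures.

124 kips (bolt shear governs)

Bolt shear: A_b = π·0.625²/4 = 0.3068 in²; R_n = 54 × 0.3068 × 10 × 1 = 165.7 kips → 0.75 × 165.7 = 124 kips.
Bearing (1.5 l_c t F_u ≤ 3.0 d t F_u): upper limit = 3.0·0.625·0.75·65 = 91.41 kips.
  Edge l_c = 1.125 − 0.6875/2 = 0.7812 → r_n = 57.13 kips; interior l_c = 2 − 0.6875 = 1.312 → r_n = 91.41 kips.
  R_n,bearing = 2·57.13 + 8·91.41 = 845.5 kips → 0.75 × 845.5 = 634 kips.
Bolt shear governs: 124 kips.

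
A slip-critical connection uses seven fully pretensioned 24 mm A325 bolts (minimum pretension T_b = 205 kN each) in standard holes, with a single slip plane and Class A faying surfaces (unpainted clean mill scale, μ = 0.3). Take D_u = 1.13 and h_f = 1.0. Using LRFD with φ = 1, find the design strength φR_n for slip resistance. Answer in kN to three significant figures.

R_n = μ · D_u · h_f · T_b · n_s · n_b = 0.3 × 1.13 × 1.0 × 205 × 1 × 7 = 486.5 kN.
Design strength φR_n = 1 × 486.5 = 486 kN.

486 kN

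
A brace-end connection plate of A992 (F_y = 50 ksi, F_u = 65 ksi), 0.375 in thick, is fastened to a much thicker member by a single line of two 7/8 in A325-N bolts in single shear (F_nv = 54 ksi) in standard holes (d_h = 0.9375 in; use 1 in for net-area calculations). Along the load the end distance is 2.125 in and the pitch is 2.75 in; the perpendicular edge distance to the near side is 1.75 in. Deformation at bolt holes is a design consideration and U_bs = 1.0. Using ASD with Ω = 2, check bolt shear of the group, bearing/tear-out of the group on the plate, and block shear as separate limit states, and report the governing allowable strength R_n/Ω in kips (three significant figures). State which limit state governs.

32.5 kips (bolt shear governs)

Bolt shear: A_b = π·0.875²/4 = 0.6013 in²; R_n = 54 × 0.6013 × 2 × 1 = 64.94 kips → 64.94 / 2 = 32.5 kips.
Bearing: edge l_c = 1.656, r_n = 48.45 kips; interior l_c = 1.812, r_n = 51.19 kips; R_n = 48.45 + 1·51.19 = 99.63 kips → 49.8 kips.
Block shear: A_gv = 1.828, A_nv = 1.266, A_nt = 0.4688 in²; R_n = min(0.6F_uA_nv, 0.6F_yA_gv) + U_bs·F_u·A_nt = 79.83 kips → 39.9 kips.
Bolt shear governs: 32.5 kips.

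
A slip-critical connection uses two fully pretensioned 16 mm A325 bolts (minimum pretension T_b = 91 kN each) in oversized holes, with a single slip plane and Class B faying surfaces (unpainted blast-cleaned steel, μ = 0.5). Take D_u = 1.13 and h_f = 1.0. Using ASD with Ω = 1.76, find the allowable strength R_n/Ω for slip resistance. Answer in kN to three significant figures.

R_n = μ · D_u · h_f · T_b · n_s · n_b = 0.5 × 1.13 × 1.0 × 91 × 1 × 2 = 102.8 kN.
Allowable strength R_n/Ω = 102.8 / 1.76 = 58.4 kN.

58.4 kN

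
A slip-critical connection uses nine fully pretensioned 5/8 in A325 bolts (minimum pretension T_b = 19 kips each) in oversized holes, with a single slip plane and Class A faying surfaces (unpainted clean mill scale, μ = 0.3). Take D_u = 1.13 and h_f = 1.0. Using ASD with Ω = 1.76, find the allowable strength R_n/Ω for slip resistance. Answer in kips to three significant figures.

R_n = μ · D_u · h_f · T_b · n_s · n_b = 0.3 × 1.13 × 1.0 × 19 × 1 × 9 = 57.97 kips.
Allowable strength R_n/Ω = 57.97 / 1.76 = 32.9 kips.

32.9 kips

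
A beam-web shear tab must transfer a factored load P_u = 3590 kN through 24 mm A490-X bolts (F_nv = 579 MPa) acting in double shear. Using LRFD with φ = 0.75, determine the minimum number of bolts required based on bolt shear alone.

10 bolts

A_b = π·24²/4 = 452.4 mm².
Per-bolt design strength φR_n = 0.75 × 579 × 452.4 × 2 / 1000 = 392.9 kN.
n ≥ 3590 / 392.9 = 9.137 → use 10 bolts.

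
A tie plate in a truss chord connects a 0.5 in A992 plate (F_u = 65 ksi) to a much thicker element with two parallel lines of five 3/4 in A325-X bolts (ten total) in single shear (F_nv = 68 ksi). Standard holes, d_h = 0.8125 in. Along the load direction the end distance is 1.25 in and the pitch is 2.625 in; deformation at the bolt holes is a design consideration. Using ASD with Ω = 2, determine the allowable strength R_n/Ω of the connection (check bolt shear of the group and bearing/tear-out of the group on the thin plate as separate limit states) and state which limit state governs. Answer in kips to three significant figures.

150 kips (bolt shear governs)

Bolt shear: A_b = π·0.75²/4 = 0.4418 in²; R_n = 68 × 0.4418 × 10 × 1 = 300.4 kips → 300.4 / 2 = 150 kips.
Bearing (1.2 l_c t F_u ≤ 2.4 d t F_u): upper limit = 2.4·0.75·0.5·65 = 58.5 kips.
  Edge l_c = 1.25 − 0.8125/2 = 0.8438 → r_n = 32.91 kips; interior l_c = 2.625 − 0.8125 = 1.812 → r_n = 58.5 kips.
  R_n,bearing = 2·32.91 + 8·58.5 = 533.8 kips → 533.8 / 2 = 267 kips.
Bolt shear governs: 150 kips.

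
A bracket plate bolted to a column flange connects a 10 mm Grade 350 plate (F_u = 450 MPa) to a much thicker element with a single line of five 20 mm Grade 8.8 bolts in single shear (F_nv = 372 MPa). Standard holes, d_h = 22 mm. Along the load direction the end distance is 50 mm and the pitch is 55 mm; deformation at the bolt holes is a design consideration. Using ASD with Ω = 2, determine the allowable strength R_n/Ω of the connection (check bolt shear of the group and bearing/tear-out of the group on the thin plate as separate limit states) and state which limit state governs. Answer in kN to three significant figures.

Bolt shear: A_b = π·20²/4 = 314.2 mm²; R_n = 372 × 314.2 × 5 × 1 / 1000 = 584.3 kN → 584.3 / 2 = 292 kN.
Bearing (1.2 l_c t F_u ≤ 2.4 d t F_u): upper limit = 2.4·20·10·450 / 1000 = 216 kN.
  Edge l_c = 50 − 22/2 = 39 → r_n = 210.6 kN; interior l_c = 55 − 22 = 33 → r_n = 178.2 kN.
  R_n,bearing = 1·210.6 + 4·178.2 = 923.4 kN → 923.4 / 2 = 462 kN.
Bolt shear governs: 292 kN.

292 kN (bolt shear governs)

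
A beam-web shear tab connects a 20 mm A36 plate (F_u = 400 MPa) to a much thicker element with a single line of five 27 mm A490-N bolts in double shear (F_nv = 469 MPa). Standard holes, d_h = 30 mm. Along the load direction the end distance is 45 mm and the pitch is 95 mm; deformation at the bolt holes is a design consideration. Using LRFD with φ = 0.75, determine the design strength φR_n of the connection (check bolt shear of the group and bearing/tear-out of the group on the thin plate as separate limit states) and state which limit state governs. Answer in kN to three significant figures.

1770 kN (bearing governs)

Bolt shear: A_b = π·27²/4 = 572.6 mm²; R_n = 469 × 572.6 × 5 × 2 / 1000 = 2685 kN → 0.75 × 2685 = 2010 kN.
Bearing (1.2 l_c t F_u ≤ 2.4 d t F_u): upper limit = 2.4·27·20·400 / 1000 = 518.4 kN.
  Edge l_c = 45 − 30/2 = 30 → r_n = 288 kN; interior l_c = 95 − 30 = 65 → r_n = 518.4 kN.
  R_n,bearing = 1·288 + 4·518.4 = 2362 kN → 0.75 × 2362 = 1770 kN.
Bearing governs: 1770 kN.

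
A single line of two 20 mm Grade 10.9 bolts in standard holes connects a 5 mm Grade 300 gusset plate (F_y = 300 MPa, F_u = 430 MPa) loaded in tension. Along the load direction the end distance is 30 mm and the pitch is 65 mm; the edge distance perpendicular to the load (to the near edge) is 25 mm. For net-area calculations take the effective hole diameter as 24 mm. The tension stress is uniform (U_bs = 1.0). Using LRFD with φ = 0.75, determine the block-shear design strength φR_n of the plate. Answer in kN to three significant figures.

78 kN

Shear plane L_v = 30 + 1·65 = 95 mm; A_gv = 95 × 5 = 475 mm².
A_nv = (95 − 1.5·24) × 5 = 295 mm².
A_nt = (25 − 0.5·24) × 5 = 65 mm².
0.6 F_u A_nv = 76.11 kN; 0.6 F_y A_gv = 85.5 kN → shear rupture governs the shear term.
R_n = 76.11 + 1.0 × 430 × 65 / 1000 = 104.1 kN.
Design strength φR_n = 0.75 × 104.1 = 78 kN.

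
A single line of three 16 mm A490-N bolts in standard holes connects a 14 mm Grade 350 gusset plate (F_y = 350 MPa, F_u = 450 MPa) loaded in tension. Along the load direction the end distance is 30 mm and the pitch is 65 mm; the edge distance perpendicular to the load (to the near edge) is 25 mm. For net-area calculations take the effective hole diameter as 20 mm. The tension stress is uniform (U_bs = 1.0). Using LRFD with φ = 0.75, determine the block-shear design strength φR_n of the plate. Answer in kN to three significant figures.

Shear plane L_v = 30 + 2·65 = 160 mm; A_gv = 160 × 14 = 2240 mm².
A_nv = (160 − 2.5·20) × 14 = 1540 mm².
A_nt = (25 − 0.5·20) × 14 = 210 mm².
0.6 F_u A_nv = 415.8 kN; 0.6 F_y A_gv = 470.4 kN → shear rupture governs the shear term.
R_n = 415.8 + 1.0 × 450 × 210 / 1000 = 510.3 kN.
Design strength φR_n = 0.75 × 510.3 = 383 kN.

383 kN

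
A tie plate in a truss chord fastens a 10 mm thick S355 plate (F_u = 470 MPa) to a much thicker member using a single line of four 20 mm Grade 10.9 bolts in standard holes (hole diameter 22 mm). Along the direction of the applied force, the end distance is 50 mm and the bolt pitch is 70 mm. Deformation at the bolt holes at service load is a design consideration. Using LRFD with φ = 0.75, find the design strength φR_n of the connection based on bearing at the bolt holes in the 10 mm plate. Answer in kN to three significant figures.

Per bolt r_n = 1.2 l_c t F_u ≤ 2.4 d t F_u; upper limit = 2.4 × 20 × 10 × 470 / 1000 = 225.6 kN.
Edge bolt: l_c = 50 − 22/2 = 39 mm → 1.2 × 39 × 10 × 470 / 1000 = 220 → r_n = 220 kN.
Interior bolts: l_c = 70 − 22 = 48 mm → 1.2 × 48 × 10 × 470 / 1000 = 270.7 → r_n = 225.6 kN.
R_n = 1 × 220 + 3 × 225.6 = 896.8 kN.
Design strength φR_n = 0.75 × 896.8 = 673 kN.

673 kN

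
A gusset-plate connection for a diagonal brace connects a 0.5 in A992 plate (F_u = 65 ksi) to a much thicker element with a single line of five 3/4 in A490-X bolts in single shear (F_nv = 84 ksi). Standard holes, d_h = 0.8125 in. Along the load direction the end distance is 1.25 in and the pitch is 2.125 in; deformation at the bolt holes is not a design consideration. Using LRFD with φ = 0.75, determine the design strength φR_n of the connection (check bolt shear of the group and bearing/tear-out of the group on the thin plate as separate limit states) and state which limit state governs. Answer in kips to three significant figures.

Bolt shear: A_b = π·0.75²/4 = 0.4418 in²; R_n = 84 × 0.4418 × 5 × 1 = 185.6 kips → 0.75 × 185.6 = 139 kips.
Bearing (1.5 l_c t F_u ≤ 3.0 d t F_u): upper limit = 3.0·0.75·0.5·65 = 73.12 kips.
  Edge l_c = 1.25 − 0.8125/2 = 0.8438 → r_n = 41.13 kips; interior l_c = 2.125 − 0.8125 = 1.312 → r_n = 63.98 kips.
  R_n,bearing = 1·41.13 + 4·63.98 = 297.1 kips → 0.75 × 297.1 = 223 kips.
Bolt shear governs: 139 kips.

139 kips (bolt shear governs)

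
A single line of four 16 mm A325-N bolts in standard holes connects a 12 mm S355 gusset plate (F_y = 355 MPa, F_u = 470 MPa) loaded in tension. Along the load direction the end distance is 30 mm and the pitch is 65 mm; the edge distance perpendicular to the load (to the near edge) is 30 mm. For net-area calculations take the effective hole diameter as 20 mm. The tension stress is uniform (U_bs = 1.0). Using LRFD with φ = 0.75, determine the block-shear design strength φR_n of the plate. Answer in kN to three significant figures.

478 kN

Shear plane L_v = 30 + 3·65 = 225 mm; A_gv = 225 × 12 = 2700 mm².
A_nv = (225 − 3.5·20) × 12 = 1860 mm².
A_nt = (30 − 0.5·20) × 12 = 240 mm².
0.6 F_u A_nv = 524.5 kN; 0.6 F_y A_gv = 575.1 kN → shear rupture governs the shear term.
R_n = 524.5 + 1.0 × 470 × 240 / 1000 = 637.3 kN.
Design strength φR_n = 0.75 × 637.3 = 478 kN.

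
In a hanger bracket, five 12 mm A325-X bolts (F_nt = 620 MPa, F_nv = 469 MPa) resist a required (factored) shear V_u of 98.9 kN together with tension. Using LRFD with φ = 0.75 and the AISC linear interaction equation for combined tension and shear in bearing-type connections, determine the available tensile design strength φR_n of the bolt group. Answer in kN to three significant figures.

A_b = π·12²/4 = 113.1 mm²; f_rv = 98.9 × 1000 / (5 × 113.1) = 174.9 MPa.
F'_nt = 1.3 F_nt − (F_nt / φF_nv) f_rv = 1.3·620 − (620/(0.75·469))·174.9 = 497.7 MPa, capped at F_nt → F'_nt = 497.7 MPa.
R_n = F'_nt · A_b · n = 497.7 × 113.1 × 5 / 1000 = 281.5 kN.
Design strength φR_n = 0.75 × 281.5 = 211 kN.

211 kN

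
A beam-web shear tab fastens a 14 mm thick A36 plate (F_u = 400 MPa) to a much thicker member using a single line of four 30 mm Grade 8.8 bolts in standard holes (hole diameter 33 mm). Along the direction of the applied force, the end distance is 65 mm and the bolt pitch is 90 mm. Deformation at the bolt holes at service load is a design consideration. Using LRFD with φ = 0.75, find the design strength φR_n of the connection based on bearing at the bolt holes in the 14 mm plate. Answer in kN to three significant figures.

1110 kN

Per bolt r_n = 1.2 l_c t F_u ≤ 2.4 d t F_u; upper limit = 2.4 × 30 × 14 × 400 / 1000 = 403.2 kN.
Edge bolt: l_c = 65 − 33/2 = 48.5 mm → 1.2 × 48.5 × 14 × 400 / 1000 = 325.9 → r_n = 325.9 kN.
Interior bolts: l_c = 90 − 33 = 57 mm → 1.2 × 57 × 14 × 400 / 1000 = 383 → r_n = 383 kN.
R_n = 1 × 325.9 + 3 × 383 = 1475 kN.
Design strength φR_n = 0.75 × 1475 = 1110 kN.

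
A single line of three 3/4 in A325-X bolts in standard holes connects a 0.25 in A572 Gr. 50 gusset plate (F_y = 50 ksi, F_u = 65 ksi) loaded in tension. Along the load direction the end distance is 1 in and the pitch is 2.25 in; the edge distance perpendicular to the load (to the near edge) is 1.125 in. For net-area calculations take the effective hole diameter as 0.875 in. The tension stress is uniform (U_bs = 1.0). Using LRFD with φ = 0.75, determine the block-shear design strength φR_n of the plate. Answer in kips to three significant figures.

32.6 kips

Shear plane L_v = 1 + 2·2.25 = 5.5 in; A_gv = 5.5 × 0.25 = 1.375 in².
A_nv = (5.5 − 2.5·0.875) × 0.25 = 0.8281 in².
A_nt = (1.125 − 0.5·0.875) × 0.25 = 0.1719 in².
0.6 F_u A_nv = 32.3 kips; 0.6 F_y A_gv = 41.25 kips → shear rupture governs the shear term.
R_n = 32.3 + 1.0 × 65 × 0.1719 = 43.47 kips.
Design strength φR_n = 0.75 × 43.47 = 32.6 kips.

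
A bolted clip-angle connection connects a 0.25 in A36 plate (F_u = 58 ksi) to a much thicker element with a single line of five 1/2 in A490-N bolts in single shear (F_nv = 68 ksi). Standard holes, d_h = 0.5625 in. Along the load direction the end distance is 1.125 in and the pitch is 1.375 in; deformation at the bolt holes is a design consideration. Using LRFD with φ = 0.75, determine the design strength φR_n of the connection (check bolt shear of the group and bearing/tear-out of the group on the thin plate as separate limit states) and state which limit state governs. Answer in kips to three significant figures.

Bolt shear: A_b = π·0.5²/4 = 0.1963 in²; R_n = 68 × 0.1963 × 5 × 1 = 66.76 kips → 0.75 × 66.76 = 50.1 kips.
Bearing (1.2 l_c t F_u ≤ 2.4 d t F_u): upper limit = 2.4·0.5·0.25·58 = 17.4 kips.
  Edge l_c = 1.125 − 0.5625/2 = 0.8438 → r_n = 14.68 kips; interior l_c = 1.375 − 0.5625 = 0.8125 → r_n = 14.14 kips.
  R_n,bearing = 1·14.68 + 4·14.14 = 71.23 kips → 0.75 × 71.23 = 53.4 kips.
Bolt shear governs: 50.1 kips.

50.1 kips (bolt shear governs)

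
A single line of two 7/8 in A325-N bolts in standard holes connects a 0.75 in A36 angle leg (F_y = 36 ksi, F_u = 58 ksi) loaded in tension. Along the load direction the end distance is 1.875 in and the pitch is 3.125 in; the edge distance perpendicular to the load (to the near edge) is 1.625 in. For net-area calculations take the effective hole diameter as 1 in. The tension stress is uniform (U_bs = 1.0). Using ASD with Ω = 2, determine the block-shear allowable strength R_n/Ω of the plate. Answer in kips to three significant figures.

Shear plane L_v = 1.875 + 1·3.125 = 5 in; A_gv = 5 × 0.75 = 3.75 in².
A_nv = (5 − 1.5·1) × 0.75 = 2.625 in².
A_nt = (1.625 − 0.5·1) × 0.75 = 0.8438 in².
0.6 F_u A_nv = 91.35 kips; 0.6 F_y A_gv = 81 kips → shear yielding governs the shear term.
R_n = 81 + 1.0 × 58 × 0.8438 = 129.9 kips.
Allowable strength R_n/Ω = 129.9 / 2 = 65 kips.

65 kips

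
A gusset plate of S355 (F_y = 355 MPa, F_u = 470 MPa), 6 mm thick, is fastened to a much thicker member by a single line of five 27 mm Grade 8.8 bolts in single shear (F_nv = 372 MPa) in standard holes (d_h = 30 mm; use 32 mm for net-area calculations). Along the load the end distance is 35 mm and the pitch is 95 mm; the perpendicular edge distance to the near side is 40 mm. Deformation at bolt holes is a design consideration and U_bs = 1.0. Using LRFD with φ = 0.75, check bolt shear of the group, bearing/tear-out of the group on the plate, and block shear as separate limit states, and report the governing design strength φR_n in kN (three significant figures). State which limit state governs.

Bolt shear: A_b = π·27²/4 = 572.6 mm²; R_n = 372 × 572.6 × 5 × 1 / 1000 = 1065 kN → 0.75 × 1065 = 799 kN.
Bearing: edge l_c = 20, r_n = 67.68 kN; interior l_c = 65, r_n = 182.7 kN; R_n = 67.68 + 4·182.7 = 798.6 kN → 599 kN.
Block shear: A_gv = 2490, A_nv = 1626, A_nt = 144 mm²; R_n = min(0.6F_uA_nv, 0.6F_yA_gv) + U_bs·F_u·A_nt = 526.2 kN → 395 kN.
Block shear governs: 395 kN.

395 kN (block shear governs)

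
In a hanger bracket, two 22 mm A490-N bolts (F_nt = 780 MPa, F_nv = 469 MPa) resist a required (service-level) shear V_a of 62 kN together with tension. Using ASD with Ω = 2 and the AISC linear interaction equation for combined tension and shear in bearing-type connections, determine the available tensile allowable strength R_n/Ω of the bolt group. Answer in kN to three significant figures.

282 kN

A_b = π·22²/4 = 380.1 mm²; f_rv = 62 × 1000 / (2 × 380.1) = 81.55 MPa.
F'_nt = 1.3 F_nt − (Ω F_nt / F_nv) f_rv = 1.3·780 − (2·780/469)·81.55 = 742.7 MPa, capped at F_nt → F'_nt = 742.7 MPa.
R_n = F'_nt · A_b · n = 742.7 × 380.1 × 2 / 1000 = 564.7 kN.
Allowable strength R_n/Ω = 564.7 / 2 = 282 kN.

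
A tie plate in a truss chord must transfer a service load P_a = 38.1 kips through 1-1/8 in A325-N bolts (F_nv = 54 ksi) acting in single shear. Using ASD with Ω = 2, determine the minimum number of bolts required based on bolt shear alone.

2 bolts

A_b = π·1.125²/4 = 0.994 in².
Per-bolt allowable strength R_n/Ω = 54 × 0.994 × 1 / 2 = 26.84 kips.
n ≥ 38.1 / 26.84 = 1.42 → use 2 bolts.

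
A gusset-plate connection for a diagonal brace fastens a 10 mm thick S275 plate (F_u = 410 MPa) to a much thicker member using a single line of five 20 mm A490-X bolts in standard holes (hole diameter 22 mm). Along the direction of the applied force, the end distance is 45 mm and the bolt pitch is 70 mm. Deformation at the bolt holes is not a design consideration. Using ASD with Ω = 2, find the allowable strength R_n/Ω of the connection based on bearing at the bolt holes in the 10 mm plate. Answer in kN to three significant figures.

Per bolt r_n = 1.5 l_c t F_u ≤ 3.0 d t F_u; upper limit = 3.0 × 20 × 10 × 410 / 1000 = 246 kN.
Edge bolt: l_c = 45 − 22/2 = 34 mm → 1.5 × 34 × 10 × 410 / 1000 = 209.1 → r_n = 209.1 kN.
Interior bolts: l_c = 70 − 22 = 48 mm → 1.5 × 48 × 10 × 410 / 1000 = 295.2 → r_n = 246 kN.
R_n = 1 × 209.1 + 4 × 246 = 1193 kN.
Allowable strength R_n/Ω = 1193 / 2 = 597 kN.

597 kN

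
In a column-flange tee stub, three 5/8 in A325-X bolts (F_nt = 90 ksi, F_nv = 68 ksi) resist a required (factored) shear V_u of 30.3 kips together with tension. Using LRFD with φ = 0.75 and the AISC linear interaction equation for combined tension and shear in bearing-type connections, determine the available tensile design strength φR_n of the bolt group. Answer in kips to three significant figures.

A_b = π·0.625²/4 = 0.3068 in²; f_rv = 30.3 / (3 × 0.3068) = 32.92 ksi.
F'_nt = 1.3 F_nt − (F_nt / φF_nv) f_rv = 1.3·90 − (90/(0.75·68))·32.92 = 58.9 ksi, capped at F_nt → F'_nt = 58.9 ksi.
R_n = F'_nt · A_b · n = 58.9 × 0.3068 × 3 = 54.21 kips.
Design strength φR_n = 0.75 × 54.21 = 40.7 kips.

40.7 kips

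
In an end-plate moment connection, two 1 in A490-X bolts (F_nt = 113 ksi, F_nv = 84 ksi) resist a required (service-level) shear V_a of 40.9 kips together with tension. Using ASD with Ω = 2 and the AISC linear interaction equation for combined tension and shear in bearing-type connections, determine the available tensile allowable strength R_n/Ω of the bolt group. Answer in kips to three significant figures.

A_b = π·1²/4 = 0.7854 in²; f_rv = 40.9 / (2 × 0.7854) = 26.04 ksi.
F'_nt = 1.3 F_nt − (Ω F_nt / F_nv) f_rv = 1.3·113 − (2·113/84)·26.04 = 76.85 ksi, capped at F_nt → F'_nt = 76.85 ksi.
R_n = F'_nt · A_b · n = 76.85 × 0.7854 × 2 = 120.7 kips.
Allowable strength R_n/Ω = 120.7 / 2 = 60.4 kips.

60.4 kips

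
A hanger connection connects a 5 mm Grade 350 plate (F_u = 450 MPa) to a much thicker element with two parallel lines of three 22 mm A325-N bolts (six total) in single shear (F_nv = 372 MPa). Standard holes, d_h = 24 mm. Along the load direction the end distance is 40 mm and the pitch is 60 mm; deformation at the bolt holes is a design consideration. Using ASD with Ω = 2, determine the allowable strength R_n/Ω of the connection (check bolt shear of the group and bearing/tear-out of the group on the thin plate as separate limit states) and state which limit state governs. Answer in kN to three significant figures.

Bolt shear: A_b = π·22²/4 = 380.1 mm²; R_n = 372 × 380.1 × 6 × 1 / 1000 = 848.5 kN → 848.5 / 2 = 424 kN.
Bearing (1.2 l_c t F_u ≤ 2.4 d t F_u): upper limit = 2.4·22·5·450 / 1000 = 118.8 kN.
  Edge l_c = 40 − 24/2 = 28 → r_n = 75.6 kN; interior l_c = 60 − 24 = 36 → r_n = 97.2 kN.
  R_n,bearing = 2·75.6 + 4·97.2 = 540 kN → 540 / 2 = 270 kN.
Bearing governs: 270 kN.

270 kN (bearing governs)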